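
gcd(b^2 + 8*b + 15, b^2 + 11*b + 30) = b + 5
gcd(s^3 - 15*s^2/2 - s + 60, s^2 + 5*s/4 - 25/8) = s + 5/2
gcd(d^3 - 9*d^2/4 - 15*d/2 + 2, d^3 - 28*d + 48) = d - 4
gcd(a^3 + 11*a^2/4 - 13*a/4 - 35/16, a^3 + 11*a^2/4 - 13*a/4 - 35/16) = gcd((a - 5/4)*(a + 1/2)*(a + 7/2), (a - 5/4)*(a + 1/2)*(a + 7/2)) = a^3 + 11*a^2/4 - 13*a/4 - 35/16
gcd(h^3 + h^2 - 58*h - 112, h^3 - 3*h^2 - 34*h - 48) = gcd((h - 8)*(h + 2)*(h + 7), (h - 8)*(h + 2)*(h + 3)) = h^2 - 6*h - 16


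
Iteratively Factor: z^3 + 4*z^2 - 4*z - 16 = (z - 2)*(z^2 + 6*z + 8) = (z - 2)*(z + 4)*(z + 2)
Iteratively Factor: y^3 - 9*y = (y)*(y^2 - 9) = y*(y + 3)*(y - 3)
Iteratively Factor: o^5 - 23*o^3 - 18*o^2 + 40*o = (o + 4)*(o^4 - 4*o^3 - 7*o^2 + 10*o) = (o - 5)*(o + 4)*(o^3 + o^2 - 2*o) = (o - 5)*(o - 1)*(o + 4)*(o^2 + 2*o) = (o - 5)*(o - 1)*(o + 2)*(o + 4)*(o)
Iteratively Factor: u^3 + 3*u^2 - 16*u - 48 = (u + 3)*(u^2 - 16) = (u + 3)*(u + 4)*(u - 4)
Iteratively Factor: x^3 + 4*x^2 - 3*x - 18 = (x - 2)*(x^2 + 6*x + 9) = (x - 2)*(x + 3)*(x + 3)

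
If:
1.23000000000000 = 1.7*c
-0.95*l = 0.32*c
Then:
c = 0.72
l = -0.24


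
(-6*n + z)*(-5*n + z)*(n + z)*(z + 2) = 30*n^3*z + 60*n^3 + 19*n^2*z^2 + 38*n^2*z - 10*n*z^3 - 20*n*z^2 + z^4 + 2*z^3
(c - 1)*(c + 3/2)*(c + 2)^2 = c^4 + 9*c^3/2 + 9*c^2/2 - 4*c - 6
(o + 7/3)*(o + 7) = o^2 + 28*o/3 + 49/3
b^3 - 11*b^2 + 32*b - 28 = (b - 7)*(b - 2)^2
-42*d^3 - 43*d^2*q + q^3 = (-7*d + q)*(d + q)*(6*d + q)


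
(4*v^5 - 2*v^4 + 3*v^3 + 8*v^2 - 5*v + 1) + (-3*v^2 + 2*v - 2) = 4*v^5 - 2*v^4 + 3*v^3 + 5*v^2 - 3*v - 1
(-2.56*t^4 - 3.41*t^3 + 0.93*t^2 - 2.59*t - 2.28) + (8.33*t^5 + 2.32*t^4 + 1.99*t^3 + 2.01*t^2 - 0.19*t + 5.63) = 8.33*t^5 - 0.24*t^4 - 1.42*t^3 + 2.94*t^2 - 2.78*t + 3.35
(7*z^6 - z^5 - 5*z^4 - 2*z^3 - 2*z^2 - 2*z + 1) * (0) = 0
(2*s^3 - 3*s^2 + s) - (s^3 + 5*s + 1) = s^3 - 3*s^2 - 4*s - 1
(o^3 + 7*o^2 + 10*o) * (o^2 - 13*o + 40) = o^5 - 6*o^4 - 41*o^3 + 150*o^2 + 400*o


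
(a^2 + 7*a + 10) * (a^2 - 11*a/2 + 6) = a^4 + 3*a^3/2 - 45*a^2/2 - 13*a + 60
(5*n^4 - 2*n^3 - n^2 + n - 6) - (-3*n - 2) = 5*n^4 - 2*n^3 - n^2 + 4*n - 4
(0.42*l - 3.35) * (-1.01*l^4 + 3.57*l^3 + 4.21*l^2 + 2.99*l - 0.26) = -0.4242*l^5 + 4.8829*l^4 - 10.1913*l^3 - 12.8477*l^2 - 10.1257*l + 0.871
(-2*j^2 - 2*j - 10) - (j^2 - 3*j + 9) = -3*j^2 + j - 19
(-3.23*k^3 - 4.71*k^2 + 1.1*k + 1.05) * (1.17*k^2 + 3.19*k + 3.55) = -3.7791*k^5 - 15.8144*k^4 - 25.2044*k^3 - 11.983*k^2 + 7.2545*k + 3.7275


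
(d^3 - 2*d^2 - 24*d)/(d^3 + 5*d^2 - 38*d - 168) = d/(d + 7)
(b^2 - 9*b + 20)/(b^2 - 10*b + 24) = (b - 5)/(b - 6)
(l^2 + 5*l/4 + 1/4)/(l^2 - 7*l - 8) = (l + 1/4)/(l - 8)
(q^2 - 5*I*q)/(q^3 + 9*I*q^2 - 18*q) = (q - 5*I)/(q^2 + 9*I*q - 18)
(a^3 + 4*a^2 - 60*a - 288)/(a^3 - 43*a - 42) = (a^2 - 2*a - 48)/(a^2 - 6*a - 7)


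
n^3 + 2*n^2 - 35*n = n*(n - 5)*(n + 7)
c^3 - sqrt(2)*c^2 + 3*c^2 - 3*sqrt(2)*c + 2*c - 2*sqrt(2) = (c + 1)*(c + 2)*(c - sqrt(2))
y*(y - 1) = y^2 - y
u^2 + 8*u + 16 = (u + 4)^2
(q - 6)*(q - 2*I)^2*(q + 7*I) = q^4 - 6*q^3 + 3*I*q^3 + 24*q^2 - 18*I*q^2 - 144*q - 28*I*q + 168*I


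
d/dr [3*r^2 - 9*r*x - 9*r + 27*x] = 6*r - 9*x - 9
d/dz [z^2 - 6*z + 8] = 2*z - 6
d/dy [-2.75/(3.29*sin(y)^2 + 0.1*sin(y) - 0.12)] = (18.095*sin(y) + 0.275)*cos(y)/(3.29*sin(y)^2 + 0.1*sin(y) - 0.12)^2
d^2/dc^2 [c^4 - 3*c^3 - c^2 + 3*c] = 12*c^2 - 18*c - 2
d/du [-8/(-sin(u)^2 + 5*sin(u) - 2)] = 8*(5 - 2*sin(u))*cos(u)/(sin(u)^2 - 5*sin(u) + 2)^2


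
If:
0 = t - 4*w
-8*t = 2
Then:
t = -1/4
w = -1/16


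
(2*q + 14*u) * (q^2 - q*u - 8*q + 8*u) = 2*q^3 + 12*q^2*u - 16*q^2 - 14*q*u^2 - 96*q*u + 112*u^2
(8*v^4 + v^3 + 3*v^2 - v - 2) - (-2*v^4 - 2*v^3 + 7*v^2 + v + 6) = 10*v^4 + 3*v^3 - 4*v^2 - 2*v - 8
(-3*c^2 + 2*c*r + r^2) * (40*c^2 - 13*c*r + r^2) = -120*c^4 + 119*c^3*r + 11*c^2*r^2 - 11*c*r^3 + r^4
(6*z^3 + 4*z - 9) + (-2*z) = 6*z^3 + 2*z - 9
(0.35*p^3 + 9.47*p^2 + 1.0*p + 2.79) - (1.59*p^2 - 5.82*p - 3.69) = 0.35*p^3 + 7.88*p^2 + 6.82*p + 6.48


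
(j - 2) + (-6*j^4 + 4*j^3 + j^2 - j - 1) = -6*j^4 + 4*j^3 + j^2 - 3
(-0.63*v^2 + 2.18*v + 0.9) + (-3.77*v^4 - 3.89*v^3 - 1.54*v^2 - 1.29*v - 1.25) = -3.77*v^4 - 3.89*v^3 - 2.17*v^2 + 0.89*v - 0.35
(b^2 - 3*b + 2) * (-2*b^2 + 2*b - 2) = -2*b^4 + 8*b^3 - 12*b^2 + 10*b - 4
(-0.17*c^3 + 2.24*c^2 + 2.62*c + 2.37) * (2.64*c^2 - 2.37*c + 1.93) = -0.4488*c^5 + 6.3165*c^4 + 1.2799*c^3 + 4.3706*c^2 - 0.5603*c + 4.5741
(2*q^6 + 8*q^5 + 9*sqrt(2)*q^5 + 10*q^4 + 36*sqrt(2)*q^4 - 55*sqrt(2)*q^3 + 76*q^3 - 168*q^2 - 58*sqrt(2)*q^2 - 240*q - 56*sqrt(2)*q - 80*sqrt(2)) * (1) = 2*q^6 + 8*q^5 + 9*sqrt(2)*q^5 + 10*q^4 + 36*sqrt(2)*q^4 - 55*sqrt(2)*q^3 + 76*q^3 - 168*q^2 - 58*sqrt(2)*q^2 - 240*q - 56*sqrt(2)*q - 80*sqrt(2)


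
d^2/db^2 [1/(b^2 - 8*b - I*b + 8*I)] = 2*(-b^2 + 8*b + I*b + (-2*b + 8 + I)^2 - 8*I)/(b^2 - 8*b - I*b + 8*I)^3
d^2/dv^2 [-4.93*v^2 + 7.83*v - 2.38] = -9.86000000000000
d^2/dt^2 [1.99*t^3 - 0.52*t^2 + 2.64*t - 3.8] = 11.94*t - 1.04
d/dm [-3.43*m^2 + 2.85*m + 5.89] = 2.85 - 6.86*m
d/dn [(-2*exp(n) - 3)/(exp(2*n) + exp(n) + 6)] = ((2*exp(n) + 1)*(2*exp(n) + 3) - 2*exp(2*n) - 2*exp(n) - 12)*exp(n)/(exp(2*n) + exp(n) + 6)^2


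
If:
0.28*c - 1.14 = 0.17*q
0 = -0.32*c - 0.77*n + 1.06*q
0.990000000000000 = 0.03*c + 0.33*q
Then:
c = 5.58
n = 1.11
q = 2.49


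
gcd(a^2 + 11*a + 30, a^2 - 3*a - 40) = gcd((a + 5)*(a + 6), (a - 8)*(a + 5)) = a + 5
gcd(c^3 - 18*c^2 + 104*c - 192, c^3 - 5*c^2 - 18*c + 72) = c - 6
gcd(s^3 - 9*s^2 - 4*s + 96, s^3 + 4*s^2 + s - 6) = s + 3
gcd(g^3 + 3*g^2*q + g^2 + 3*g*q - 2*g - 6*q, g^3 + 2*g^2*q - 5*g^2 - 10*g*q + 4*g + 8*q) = g - 1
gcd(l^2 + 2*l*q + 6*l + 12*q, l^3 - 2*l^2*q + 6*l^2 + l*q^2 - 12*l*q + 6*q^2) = l + 6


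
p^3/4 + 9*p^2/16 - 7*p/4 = p*(p/4 + 1)*(p - 7/4)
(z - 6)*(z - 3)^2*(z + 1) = z^4 - 11*z^3 + 33*z^2 - 9*z - 54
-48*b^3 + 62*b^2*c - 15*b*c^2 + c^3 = (-8*b + c)*(-6*b + c)*(-b + c)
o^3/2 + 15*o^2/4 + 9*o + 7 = (o/2 + 1)*(o + 2)*(o + 7/2)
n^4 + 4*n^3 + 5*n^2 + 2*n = n*(n + 1)^2*(n + 2)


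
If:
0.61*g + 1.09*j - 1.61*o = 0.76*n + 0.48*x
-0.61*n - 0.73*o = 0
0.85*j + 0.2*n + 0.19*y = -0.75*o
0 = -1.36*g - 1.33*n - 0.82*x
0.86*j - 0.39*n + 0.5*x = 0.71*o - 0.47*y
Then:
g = 0.364860349359582*y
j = -0.294292608241081*y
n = -0.140958470027578*y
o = 0.117787214680579*y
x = -0.376506475600429*y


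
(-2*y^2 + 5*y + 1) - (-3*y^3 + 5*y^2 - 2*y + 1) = 3*y^3 - 7*y^2 + 7*y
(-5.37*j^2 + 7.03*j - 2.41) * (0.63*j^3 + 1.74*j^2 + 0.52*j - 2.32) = -3.3831*j^5 - 4.9149*j^4 + 7.9215*j^3 + 11.9206*j^2 - 17.5628*j + 5.5912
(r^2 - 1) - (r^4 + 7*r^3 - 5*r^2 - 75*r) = -r^4 - 7*r^3 + 6*r^2 + 75*r - 1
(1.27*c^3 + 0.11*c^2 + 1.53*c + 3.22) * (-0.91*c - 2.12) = -1.1557*c^4 - 2.7925*c^3 - 1.6255*c^2 - 6.1738*c - 6.8264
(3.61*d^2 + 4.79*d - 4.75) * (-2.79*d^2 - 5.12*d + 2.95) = -10.0719*d^4 - 31.8473*d^3 - 0.622799999999998*d^2 + 38.4505*d - 14.0125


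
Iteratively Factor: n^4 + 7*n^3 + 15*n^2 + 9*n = (n + 3)*(n^3 + 4*n^2 + 3*n) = n*(n + 3)*(n^2 + 4*n + 3) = n*(n + 1)*(n + 3)*(n + 3)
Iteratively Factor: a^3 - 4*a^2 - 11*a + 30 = (a - 2)*(a^2 - 2*a - 15) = (a - 2)*(a + 3)*(a - 5)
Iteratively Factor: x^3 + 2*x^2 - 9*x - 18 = (x - 3)*(x^2 + 5*x + 6) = (x - 3)*(x + 2)*(x + 3)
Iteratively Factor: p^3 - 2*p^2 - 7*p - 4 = (p - 4)*(p^2 + 2*p + 1) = (p - 4)*(p + 1)*(p + 1)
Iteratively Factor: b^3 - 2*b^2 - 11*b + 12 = (b + 3)*(b^2 - 5*b + 4) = (b - 4)*(b + 3)*(b - 1)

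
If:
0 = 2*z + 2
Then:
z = -1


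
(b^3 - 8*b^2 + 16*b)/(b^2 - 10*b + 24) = b*(b - 4)/(b - 6)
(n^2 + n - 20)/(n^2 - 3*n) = (n^2 + n - 20)/(n*(n - 3))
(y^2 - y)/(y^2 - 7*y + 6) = y/(y - 6)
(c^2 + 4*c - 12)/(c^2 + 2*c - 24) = (c - 2)/(c - 4)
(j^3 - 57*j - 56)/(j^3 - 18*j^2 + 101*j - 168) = (j^2 + 8*j + 7)/(j^2 - 10*j + 21)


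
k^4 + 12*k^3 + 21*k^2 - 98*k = k*(k - 2)*(k + 7)^2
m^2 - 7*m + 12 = (m - 4)*(m - 3)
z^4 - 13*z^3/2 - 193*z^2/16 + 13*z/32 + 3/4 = (z - 8)*(z - 1/4)*(z + 1/4)*(z + 3/2)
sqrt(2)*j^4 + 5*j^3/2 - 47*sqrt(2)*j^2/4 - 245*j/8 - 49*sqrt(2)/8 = (j - 7/2)*(j + 7/2)*(j + sqrt(2))*(sqrt(2)*j + 1/2)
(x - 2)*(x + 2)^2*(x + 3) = x^4 + 5*x^3 + 2*x^2 - 20*x - 24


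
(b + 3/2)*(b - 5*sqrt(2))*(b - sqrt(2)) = b^3 - 6*sqrt(2)*b^2 + 3*b^2/2 - 9*sqrt(2)*b + 10*b + 15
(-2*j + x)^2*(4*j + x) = 16*j^3 - 12*j^2*x + x^3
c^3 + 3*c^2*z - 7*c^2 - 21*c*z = c*(c - 7)*(c + 3*z)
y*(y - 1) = y^2 - y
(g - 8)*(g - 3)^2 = g^3 - 14*g^2 + 57*g - 72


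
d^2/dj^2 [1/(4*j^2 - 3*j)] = 2*(-4*j*(4*j - 3) + (8*j - 3)^2)/(j^3*(4*j - 3)^3)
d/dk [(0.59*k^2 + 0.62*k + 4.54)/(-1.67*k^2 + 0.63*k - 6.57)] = (1.4071*k^2 + 7.411*k - 6.9336)/(2.7889*k^4 - 2.1042*k^3 + 22.3407*k^2 - 8.2782*k + 43.1649)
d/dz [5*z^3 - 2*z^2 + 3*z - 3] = 15*z^2 - 4*z + 3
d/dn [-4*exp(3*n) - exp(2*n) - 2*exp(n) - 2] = 2*(-6*exp(2*n) - exp(n) - 1)*exp(n)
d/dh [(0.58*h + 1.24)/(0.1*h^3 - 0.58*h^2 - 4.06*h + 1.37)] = (-0.116*h^3 - 0.0356000000000001*h^2 + 1.4384*h + 5.829)/(0.01*h^6 - 0.116*h^5 - 0.4756*h^4 + 4.9836*h^3 + 14.8944*h^2 - 11.1244*h + 1.8769)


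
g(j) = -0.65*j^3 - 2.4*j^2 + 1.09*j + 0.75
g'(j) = -1.95*j^2 - 4.8*j + 1.09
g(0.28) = 0.85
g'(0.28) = -0.41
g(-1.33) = -3.42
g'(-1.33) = 4.02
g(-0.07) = 0.66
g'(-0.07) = 1.42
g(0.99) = -1.15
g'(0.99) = -5.57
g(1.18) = -2.37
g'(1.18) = -7.29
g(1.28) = -3.15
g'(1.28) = -8.25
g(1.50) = -5.21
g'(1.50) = -10.50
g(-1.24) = -3.05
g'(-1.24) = 4.04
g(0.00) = 0.75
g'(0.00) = 1.09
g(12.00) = -1454.97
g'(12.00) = -337.31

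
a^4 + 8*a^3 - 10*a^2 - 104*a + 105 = (a - 3)*(a - 1)*(a + 5)*(a + 7)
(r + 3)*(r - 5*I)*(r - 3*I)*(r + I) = r^4 + 3*r^3 - 7*I*r^3 - 7*r^2 - 21*I*r^2 - 21*r - 15*I*r - 45*I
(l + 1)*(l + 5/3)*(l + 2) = l^3 + 14*l^2/3 + 7*l + 10/3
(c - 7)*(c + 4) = c^2 - 3*c - 28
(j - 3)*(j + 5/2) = j^2 - j/2 - 15/2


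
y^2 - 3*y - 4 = (y - 4)*(y + 1)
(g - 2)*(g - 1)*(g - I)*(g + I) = g^4 - 3*g^3 + 3*g^2 - 3*g + 2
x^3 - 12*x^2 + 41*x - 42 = (x - 7)*(x - 3)*(x - 2)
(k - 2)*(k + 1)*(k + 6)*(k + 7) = k^4 + 12*k^3 + 27*k^2 - 68*k - 84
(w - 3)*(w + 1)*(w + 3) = w^3 + w^2 - 9*w - 9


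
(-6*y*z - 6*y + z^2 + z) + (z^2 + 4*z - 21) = -6*y*z - 6*y + 2*z^2 + 5*z - 21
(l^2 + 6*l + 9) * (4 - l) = -l^3 - 2*l^2 + 15*l + 36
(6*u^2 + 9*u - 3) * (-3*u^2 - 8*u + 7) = -18*u^4 - 75*u^3 - 21*u^2 + 87*u - 21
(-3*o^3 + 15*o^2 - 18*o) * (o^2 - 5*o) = -3*o^5 + 30*o^4 - 93*o^3 + 90*o^2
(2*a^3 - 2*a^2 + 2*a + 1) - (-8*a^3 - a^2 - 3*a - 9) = 10*a^3 - a^2 + 5*a + 10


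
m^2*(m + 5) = m^3 + 5*m^2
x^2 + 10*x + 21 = (x + 3)*(x + 7)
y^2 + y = y*(y + 1)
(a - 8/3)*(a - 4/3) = a^2 - 4*a + 32/9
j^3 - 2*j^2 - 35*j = j*(j - 7)*(j + 5)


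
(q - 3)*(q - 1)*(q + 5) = q^3 + q^2 - 17*q + 15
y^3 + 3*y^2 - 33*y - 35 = (y - 5)*(y + 1)*(y + 7)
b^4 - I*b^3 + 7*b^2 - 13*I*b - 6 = (b - 2*I)*(b - I)^2*(b + 3*I)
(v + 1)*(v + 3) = v^2 + 4*v + 3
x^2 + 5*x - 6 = (x - 1)*(x + 6)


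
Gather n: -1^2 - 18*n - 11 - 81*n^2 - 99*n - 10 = -81*n^2 - 117*n - 22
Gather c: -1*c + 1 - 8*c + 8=9 - 9*c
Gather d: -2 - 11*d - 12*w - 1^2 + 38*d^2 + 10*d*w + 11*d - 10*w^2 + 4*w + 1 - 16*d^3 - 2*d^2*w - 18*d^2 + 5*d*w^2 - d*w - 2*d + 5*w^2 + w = -16*d^3 + d^2*(20 - 2*w) + d*(5*w^2 + 9*w - 2) - 5*w^2 - 7*w - 2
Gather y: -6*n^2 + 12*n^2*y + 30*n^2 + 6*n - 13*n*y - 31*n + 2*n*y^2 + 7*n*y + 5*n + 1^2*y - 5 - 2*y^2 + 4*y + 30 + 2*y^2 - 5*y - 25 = 24*n^2 + 2*n*y^2 - 20*n + y*(12*n^2 - 6*n)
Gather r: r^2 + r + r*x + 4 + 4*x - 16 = r^2 + r*(x + 1) + 4*x - 12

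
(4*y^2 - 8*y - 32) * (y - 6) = 4*y^3 - 32*y^2 + 16*y + 192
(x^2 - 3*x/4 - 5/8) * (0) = 0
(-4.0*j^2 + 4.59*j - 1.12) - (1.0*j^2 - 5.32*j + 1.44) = -5.0*j^2 + 9.91*j - 2.56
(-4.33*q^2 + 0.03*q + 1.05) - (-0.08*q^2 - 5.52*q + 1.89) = -4.25*q^2 + 5.55*q - 0.84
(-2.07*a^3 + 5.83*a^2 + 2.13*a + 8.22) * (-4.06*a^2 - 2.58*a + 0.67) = 8.4042*a^5 - 18.3292*a^4 - 25.0761*a^3 - 34.9625*a^2 - 19.7805*a + 5.5074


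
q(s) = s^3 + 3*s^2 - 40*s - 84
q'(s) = 3*s^2 + 6*s - 40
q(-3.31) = 45.00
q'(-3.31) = -26.99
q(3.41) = -145.86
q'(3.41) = 15.34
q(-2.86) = 31.55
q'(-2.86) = -32.62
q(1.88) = -141.95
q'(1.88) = -18.12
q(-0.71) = -54.45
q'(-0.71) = -42.75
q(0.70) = -110.19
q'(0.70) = -34.33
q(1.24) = -127.08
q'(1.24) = -27.95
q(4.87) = -92.15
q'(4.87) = 60.37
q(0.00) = -84.00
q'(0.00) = -40.00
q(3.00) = -150.00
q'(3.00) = 5.00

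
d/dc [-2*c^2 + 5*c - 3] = 5 - 4*c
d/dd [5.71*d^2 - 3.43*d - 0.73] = 11.42*d - 3.43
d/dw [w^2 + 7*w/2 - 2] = 2*w + 7/2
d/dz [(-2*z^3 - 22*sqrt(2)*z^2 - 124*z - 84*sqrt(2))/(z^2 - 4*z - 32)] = 2*(-z^4 + 8*z^3 + 44*sqrt(2)*z^2 + 158*z^2 + 788*sqrt(2)*z - 168*sqrt(2) + 1984)/(z^4 - 8*z^3 - 48*z^2 + 256*z + 1024)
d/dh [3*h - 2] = 3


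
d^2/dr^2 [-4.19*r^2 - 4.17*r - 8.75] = -8.38000000000000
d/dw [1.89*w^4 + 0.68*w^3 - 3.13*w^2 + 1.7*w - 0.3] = 7.56*w^3 + 2.04*w^2 - 6.26*w + 1.7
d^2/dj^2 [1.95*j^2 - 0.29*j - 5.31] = 3.90000000000000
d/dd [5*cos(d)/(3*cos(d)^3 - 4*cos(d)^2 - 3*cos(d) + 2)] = 10*(3*cos(d)^3 - 2*cos(d)^2 - 1)*sin(d)/(3*sin(d)^2*cos(d) - 4*sin(d)^2 + 2)^2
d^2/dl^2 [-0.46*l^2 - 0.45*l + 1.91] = -0.920000000000000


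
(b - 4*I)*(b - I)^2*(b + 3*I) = b^4 - 3*I*b^3 + 9*b^2 - 23*I*b - 12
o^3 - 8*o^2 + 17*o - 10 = (o - 5)*(o - 2)*(o - 1)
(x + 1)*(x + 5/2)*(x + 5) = x^3 + 17*x^2/2 + 20*x + 25/2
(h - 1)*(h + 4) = h^2 + 3*h - 4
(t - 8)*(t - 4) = t^2 - 12*t + 32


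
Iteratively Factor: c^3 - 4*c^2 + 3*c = (c - 1)*(c^2 - 3*c) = c*(c - 1)*(c - 3)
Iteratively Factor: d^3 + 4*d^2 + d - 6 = (d + 2)*(d^2 + 2*d - 3) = (d + 2)*(d + 3)*(d - 1)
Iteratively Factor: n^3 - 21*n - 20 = (n - 5)*(n^2 + 5*n + 4) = (n - 5)*(n + 4)*(n + 1)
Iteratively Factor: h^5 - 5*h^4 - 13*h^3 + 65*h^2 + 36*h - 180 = (h + 3)*(h^4 - 8*h^3 + 11*h^2 + 32*h - 60) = (h - 5)*(h + 3)*(h^3 - 3*h^2 - 4*h + 12) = (h - 5)*(h - 3)*(h + 3)*(h^2 - 4) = (h - 5)*(h - 3)*(h - 2)*(h + 3)*(h + 2)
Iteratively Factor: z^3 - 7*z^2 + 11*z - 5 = (z - 5)*(z^2 - 2*z + 1) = (z - 5)*(z - 1)*(z - 1)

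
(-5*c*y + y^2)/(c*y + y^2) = (-5*c + y)/(c + y)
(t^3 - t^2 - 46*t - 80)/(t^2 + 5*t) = t - 6 - 16/t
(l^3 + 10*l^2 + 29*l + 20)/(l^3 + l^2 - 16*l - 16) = (l + 5)/(l - 4)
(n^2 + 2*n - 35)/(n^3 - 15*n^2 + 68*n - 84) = (n^2 + 2*n - 35)/(n^3 - 15*n^2 + 68*n - 84)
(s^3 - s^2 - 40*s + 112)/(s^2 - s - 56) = (s^2 - 8*s + 16)/(s - 8)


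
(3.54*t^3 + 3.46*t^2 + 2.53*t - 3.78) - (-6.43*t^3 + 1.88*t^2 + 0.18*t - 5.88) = 9.97*t^3 + 1.58*t^2 + 2.35*t + 2.1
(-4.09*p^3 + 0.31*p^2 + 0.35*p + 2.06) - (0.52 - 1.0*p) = -4.09*p^3 + 0.31*p^2 + 1.35*p + 1.54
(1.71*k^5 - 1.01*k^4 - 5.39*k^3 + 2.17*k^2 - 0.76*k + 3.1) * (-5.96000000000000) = -10.1916*k^5 + 6.0196*k^4 + 32.1244*k^3 - 12.9332*k^2 + 4.5296*k - 18.476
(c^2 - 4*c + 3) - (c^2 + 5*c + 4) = -9*c - 1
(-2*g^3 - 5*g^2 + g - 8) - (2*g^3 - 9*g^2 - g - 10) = -4*g^3 + 4*g^2 + 2*g + 2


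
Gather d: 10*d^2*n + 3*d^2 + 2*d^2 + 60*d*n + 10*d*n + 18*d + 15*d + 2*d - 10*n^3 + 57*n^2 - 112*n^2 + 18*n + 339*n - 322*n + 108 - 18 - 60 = d^2*(10*n + 5) + d*(70*n + 35) - 10*n^3 - 55*n^2 + 35*n + 30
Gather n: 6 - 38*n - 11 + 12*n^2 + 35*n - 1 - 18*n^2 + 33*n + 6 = -6*n^2 + 30*n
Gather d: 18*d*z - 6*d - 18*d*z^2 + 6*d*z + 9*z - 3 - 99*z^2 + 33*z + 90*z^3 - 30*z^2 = d*(-18*z^2 + 24*z - 6) + 90*z^3 - 129*z^2 + 42*z - 3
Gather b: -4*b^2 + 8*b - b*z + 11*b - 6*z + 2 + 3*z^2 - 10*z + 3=-4*b^2 + b*(19 - z) + 3*z^2 - 16*z + 5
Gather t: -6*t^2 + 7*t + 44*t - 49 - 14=-6*t^2 + 51*t - 63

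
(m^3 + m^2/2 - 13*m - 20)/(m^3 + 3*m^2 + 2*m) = (m^2 - 3*m/2 - 10)/(m*(m + 1))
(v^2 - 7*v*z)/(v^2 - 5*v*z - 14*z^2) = v/(v + 2*z)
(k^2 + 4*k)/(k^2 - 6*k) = (k + 4)/(k - 6)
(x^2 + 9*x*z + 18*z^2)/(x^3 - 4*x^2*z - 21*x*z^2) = (x + 6*z)/(x*(x - 7*z))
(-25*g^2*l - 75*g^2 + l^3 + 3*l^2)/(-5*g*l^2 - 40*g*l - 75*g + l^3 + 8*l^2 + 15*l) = (5*g + l)/(l + 5)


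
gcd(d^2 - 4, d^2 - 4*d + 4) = d - 2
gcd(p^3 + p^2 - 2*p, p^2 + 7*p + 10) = p + 2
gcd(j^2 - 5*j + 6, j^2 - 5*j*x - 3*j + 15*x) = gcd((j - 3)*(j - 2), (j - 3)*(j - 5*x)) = j - 3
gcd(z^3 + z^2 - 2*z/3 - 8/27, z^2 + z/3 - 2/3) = z - 2/3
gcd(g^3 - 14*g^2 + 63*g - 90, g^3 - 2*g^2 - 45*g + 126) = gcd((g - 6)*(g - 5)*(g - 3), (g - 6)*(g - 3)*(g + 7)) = g^2 - 9*g + 18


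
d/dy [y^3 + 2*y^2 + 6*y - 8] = 3*y^2 + 4*y + 6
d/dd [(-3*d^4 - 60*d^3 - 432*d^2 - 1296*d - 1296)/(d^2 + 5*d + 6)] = 3*(-2*d^3 - 27*d^2 - 108*d - 108)/(d^2 + 6*d + 9)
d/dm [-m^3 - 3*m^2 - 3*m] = -3*m^2 - 6*m - 3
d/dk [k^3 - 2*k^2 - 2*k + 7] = 3*k^2 - 4*k - 2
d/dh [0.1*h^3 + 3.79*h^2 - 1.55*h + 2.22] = 0.3*h^2 + 7.58*h - 1.55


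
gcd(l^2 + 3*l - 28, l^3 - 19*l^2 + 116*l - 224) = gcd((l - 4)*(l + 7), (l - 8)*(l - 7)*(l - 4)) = l - 4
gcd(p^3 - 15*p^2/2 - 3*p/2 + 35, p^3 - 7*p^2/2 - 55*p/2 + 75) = p - 5/2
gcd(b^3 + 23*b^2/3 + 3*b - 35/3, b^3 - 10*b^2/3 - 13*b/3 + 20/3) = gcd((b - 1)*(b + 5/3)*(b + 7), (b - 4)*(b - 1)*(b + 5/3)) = b^2 + 2*b/3 - 5/3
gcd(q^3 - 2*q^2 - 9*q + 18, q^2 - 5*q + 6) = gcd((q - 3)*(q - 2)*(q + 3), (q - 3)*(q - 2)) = q^2 - 5*q + 6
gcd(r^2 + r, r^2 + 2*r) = r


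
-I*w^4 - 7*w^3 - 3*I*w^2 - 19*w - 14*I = (w - 7*I)*(w - 2*I)*(w + I)*(-I*w + 1)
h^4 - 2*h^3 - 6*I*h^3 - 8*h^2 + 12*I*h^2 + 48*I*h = h*(h - 4)*(h + 2)*(h - 6*I)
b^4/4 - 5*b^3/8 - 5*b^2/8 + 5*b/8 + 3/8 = (b/2 + 1/4)*(b/2 + 1/2)*(b - 3)*(b - 1)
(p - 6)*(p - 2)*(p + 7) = p^3 - p^2 - 44*p + 84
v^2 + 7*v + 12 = (v + 3)*(v + 4)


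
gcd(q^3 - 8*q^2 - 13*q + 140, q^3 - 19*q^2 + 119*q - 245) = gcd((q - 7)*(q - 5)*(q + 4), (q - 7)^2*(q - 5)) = q^2 - 12*q + 35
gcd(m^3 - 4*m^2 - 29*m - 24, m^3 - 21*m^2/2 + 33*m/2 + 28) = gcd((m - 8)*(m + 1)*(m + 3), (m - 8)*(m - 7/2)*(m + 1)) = m^2 - 7*m - 8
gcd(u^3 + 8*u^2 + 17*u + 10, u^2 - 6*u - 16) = u + 2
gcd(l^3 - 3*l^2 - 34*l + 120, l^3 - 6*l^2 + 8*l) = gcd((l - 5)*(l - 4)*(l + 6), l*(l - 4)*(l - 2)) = l - 4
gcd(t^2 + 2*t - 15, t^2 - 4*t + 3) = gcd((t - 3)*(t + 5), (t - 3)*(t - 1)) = t - 3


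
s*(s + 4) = s^2 + 4*s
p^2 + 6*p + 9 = (p + 3)^2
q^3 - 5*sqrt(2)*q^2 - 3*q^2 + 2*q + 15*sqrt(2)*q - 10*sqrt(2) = (q - 2)*(q - 1)*(q - 5*sqrt(2))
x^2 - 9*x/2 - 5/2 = (x - 5)*(x + 1/2)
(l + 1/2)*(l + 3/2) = l^2 + 2*l + 3/4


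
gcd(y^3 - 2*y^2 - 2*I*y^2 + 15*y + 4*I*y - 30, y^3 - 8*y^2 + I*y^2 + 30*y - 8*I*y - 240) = y - 5*I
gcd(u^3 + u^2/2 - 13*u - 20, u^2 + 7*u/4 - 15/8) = u + 5/2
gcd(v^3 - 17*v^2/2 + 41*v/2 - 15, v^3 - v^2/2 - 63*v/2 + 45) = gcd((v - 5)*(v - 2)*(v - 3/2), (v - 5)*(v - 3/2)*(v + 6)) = v^2 - 13*v/2 + 15/2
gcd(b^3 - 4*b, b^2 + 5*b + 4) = 1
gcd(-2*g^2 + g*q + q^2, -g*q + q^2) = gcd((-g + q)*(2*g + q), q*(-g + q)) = -g + q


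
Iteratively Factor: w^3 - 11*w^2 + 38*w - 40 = (w - 4)*(w^2 - 7*w + 10) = (w - 4)*(w - 2)*(w - 5)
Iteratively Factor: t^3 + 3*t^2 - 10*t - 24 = (t + 4)*(t^2 - t - 6) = (t + 2)*(t + 4)*(t - 3)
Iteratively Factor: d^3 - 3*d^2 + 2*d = (d - 1)*(d^2 - 2*d) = (d - 2)*(d - 1)*(d)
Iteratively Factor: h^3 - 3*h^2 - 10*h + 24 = (h + 3)*(h^2 - 6*h + 8) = (h - 2)*(h + 3)*(h - 4)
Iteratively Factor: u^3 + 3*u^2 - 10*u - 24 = (u - 3)*(u^2 + 6*u + 8) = (u - 3)*(u + 4)*(u + 2)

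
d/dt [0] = 0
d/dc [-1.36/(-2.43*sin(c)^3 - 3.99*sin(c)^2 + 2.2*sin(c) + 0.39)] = (-9.9144*sin(c)^2 - 10.8528*sin(c) + 2.992)*cos(c)/(2.43*sin(c)^3 + 3.99*sin(c)^2 - 2.2*sin(c) - 0.39)^2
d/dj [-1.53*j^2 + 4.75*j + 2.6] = 4.75 - 3.06*j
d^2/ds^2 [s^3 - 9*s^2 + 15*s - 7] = 6*s - 18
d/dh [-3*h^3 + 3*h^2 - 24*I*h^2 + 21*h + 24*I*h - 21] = -9*h^2 + h*(6 - 48*I) + 21 + 24*I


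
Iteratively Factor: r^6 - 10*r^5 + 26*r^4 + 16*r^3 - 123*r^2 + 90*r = (r + 2)*(r^5 - 12*r^4 + 50*r^3 - 84*r^2 + 45*r) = r*(r + 2)*(r^4 - 12*r^3 + 50*r^2 - 84*r + 45) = r*(r - 3)*(r + 2)*(r^3 - 9*r^2 + 23*r - 15) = r*(r - 3)^2*(r + 2)*(r^2 - 6*r + 5) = r*(r - 3)^2*(r - 1)*(r + 2)*(r - 5)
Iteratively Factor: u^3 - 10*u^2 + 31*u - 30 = (u - 2)*(u^2 - 8*u + 15) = (u - 3)*(u - 2)*(u - 5)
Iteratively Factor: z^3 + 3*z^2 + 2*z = (z)*(z^2 + 3*z + 2) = z*(z + 1)*(z + 2)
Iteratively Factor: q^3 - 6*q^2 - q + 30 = (q + 2)*(q^2 - 8*q + 15) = (q - 5)*(q + 2)*(q - 3)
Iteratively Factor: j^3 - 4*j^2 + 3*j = (j - 3)*(j^2 - j) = j*(j - 3)*(j - 1)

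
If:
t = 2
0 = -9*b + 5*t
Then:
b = 10/9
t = 2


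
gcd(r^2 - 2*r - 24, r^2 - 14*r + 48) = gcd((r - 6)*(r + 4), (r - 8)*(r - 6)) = r - 6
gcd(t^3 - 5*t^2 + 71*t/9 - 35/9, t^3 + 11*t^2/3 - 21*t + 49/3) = t^2 - 10*t/3 + 7/3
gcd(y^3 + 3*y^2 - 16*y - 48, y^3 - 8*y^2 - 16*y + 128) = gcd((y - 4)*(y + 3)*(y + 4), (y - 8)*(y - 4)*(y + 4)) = y^2 - 16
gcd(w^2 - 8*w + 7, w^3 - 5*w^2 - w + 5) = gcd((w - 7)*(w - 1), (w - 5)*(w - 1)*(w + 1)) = w - 1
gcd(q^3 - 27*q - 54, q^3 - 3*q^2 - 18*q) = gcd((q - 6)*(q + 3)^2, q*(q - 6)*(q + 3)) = q^2 - 3*q - 18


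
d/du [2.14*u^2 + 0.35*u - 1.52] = 4.28*u + 0.35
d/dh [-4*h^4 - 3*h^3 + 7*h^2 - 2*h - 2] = -16*h^3 - 9*h^2 + 14*h - 2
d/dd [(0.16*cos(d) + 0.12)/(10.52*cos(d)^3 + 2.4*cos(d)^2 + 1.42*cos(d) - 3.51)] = (3.3664*cos(d)^3 + 4.1712*cos(d)^2 + 0.576*cos(d) + 0.732)*sin(d)/(110.6704*cos(d)^6 + 50.496*cos(d)^5 + 35.6368*cos(d)^4 - 67.0344*cos(d)^3 - 14.8316*cos(d)^2 - 9.9684*cos(d) + 12.3201)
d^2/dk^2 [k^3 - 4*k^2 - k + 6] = 6*k - 8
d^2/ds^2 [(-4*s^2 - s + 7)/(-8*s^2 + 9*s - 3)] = 32*(22*s^3 - 102*s^2 + 90*s - 21)/(512*s^6 - 1728*s^5 + 2520*s^4 - 2025*s^3 + 945*s^2 - 243*s + 27)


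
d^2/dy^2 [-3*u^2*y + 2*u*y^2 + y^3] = 4*u + 6*y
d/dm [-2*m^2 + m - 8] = 1 - 4*m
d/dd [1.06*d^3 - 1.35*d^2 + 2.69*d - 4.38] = 3.18*d^2 - 2.7*d + 2.69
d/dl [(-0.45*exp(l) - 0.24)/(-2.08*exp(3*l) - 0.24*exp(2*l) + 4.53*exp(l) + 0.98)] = (-1.872*exp(3*l) - 1.6056*exp(2*l) - 0.1152*exp(l) + 0.6462)*exp(l)/(4.3264*exp(6*l) + 0.9984*exp(5*l) - 18.7872*exp(4*l) - 6.2512*exp(3*l) + 20.0505*exp(2*l) + 8.8788*exp(l) + 0.9604)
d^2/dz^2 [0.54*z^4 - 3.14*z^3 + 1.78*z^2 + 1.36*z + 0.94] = 6.48*z^2 - 18.84*z + 3.56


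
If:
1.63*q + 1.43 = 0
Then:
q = -0.88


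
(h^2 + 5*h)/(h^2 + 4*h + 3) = h*(h + 5)/(h^2 + 4*h + 3)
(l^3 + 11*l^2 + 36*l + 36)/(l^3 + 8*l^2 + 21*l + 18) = (l + 6)/(l + 3)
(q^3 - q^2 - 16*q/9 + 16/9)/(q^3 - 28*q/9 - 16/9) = (3*q^2 - 7*q + 4)/(3*q^2 - 4*q - 4)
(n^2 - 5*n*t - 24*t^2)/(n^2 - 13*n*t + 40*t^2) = (-n - 3*t)/(-n + 5*t)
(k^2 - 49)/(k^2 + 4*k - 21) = (k - 7)/(k - 3)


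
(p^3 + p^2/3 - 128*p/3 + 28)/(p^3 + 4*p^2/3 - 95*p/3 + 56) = (3*p^2 - 20*p + 12)/(3*p^2 - 17*p + 24)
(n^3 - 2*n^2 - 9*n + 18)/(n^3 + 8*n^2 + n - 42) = (n - 3)/(n + 7)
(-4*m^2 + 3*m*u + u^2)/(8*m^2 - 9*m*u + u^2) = (4*m + u)/(-8*m + u)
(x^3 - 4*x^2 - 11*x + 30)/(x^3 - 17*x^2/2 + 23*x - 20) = 2*(x^2 - 2*x - 15)/(2*x^2 - 13*x + 20)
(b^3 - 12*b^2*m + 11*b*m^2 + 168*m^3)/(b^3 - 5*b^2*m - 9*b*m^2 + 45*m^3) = (b^2 - 15*b*m + 56*m^2)/(b^2 - 8*b*m + 15*m^2)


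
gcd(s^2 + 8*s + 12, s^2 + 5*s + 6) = s + 2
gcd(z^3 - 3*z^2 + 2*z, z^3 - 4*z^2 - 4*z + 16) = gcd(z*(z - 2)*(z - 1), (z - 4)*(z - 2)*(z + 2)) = z - 2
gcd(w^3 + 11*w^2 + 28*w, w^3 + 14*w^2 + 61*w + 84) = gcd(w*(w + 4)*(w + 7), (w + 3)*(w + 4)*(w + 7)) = w^2 + 11*w + 28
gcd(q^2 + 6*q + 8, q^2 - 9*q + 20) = 1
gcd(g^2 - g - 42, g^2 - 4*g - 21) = g - 7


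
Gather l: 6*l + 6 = 6*l + 6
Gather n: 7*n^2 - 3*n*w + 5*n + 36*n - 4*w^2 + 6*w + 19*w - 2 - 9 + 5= 7*n^2 + n*(41 - 3*w) - 4*w^2 + 25*w - 6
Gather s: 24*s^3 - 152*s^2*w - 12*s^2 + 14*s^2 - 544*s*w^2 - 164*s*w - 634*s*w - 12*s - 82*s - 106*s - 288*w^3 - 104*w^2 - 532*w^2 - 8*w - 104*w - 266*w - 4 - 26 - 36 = 24*s^3 + s^2*(2 - 152*w) + s*(-544*w^2 - 798*w - 200) - 288*w^3 - 636*w^2 - 378*w - 66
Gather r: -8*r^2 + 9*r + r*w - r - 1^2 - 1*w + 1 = -8*r^2 + r*(w + 8) - w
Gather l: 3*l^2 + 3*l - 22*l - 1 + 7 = 3*l^2 - 19*l + 6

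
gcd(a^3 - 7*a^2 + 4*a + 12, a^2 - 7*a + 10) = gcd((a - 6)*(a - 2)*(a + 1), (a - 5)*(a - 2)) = a - 2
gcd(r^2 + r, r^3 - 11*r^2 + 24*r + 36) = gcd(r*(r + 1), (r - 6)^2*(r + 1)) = r + 1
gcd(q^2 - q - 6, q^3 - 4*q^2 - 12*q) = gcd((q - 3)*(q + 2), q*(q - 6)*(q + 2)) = q + 2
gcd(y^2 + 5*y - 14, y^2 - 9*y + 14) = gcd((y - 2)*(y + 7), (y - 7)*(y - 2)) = y - 2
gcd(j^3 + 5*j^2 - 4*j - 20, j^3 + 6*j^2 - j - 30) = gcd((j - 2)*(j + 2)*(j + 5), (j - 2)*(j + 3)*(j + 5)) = j^2 + 3*j - 10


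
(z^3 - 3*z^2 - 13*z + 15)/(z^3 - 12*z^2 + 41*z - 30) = (z + 3)/(z - 6)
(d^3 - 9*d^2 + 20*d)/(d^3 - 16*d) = (d - 5)/(d + 4)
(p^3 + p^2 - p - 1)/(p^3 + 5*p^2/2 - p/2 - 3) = 2*(p^2 + 2*p + 1)/(2*p^2 + 7*p + 6)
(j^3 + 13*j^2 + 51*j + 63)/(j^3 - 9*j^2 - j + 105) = (j^2 + 10*j + 21)/(j^2 - 12*j + 35)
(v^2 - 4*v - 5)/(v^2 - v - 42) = (-v^2 + 4*v + 5)/(-v^2 + v + 42)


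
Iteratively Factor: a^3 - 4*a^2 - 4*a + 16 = (a - 2)*(a^2 - 2*a - 8) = (a - 4)*(a - 2)*(a + 2)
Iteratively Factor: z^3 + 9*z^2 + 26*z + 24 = (z + 2)*(z^2 + 7*z + 12) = (z + 2)*(z + 4)*(z + 3)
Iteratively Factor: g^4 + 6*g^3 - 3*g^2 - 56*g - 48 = (g + 4)*(g^3 + 2*g^2 - 11*g - 12) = (g + 4)^2*(g^2 - 2*g - 3) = (g - 3)*(g + 4)^2*(g + 1)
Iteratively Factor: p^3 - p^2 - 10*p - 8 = (p + 2)*(p^2 - 3*p - 4) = (p + 1)*(p + 2)*(p - 4)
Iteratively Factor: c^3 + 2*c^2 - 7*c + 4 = (c + 4)*(c^2 - 2*c + 1) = (c - 1)*(c + 4)*(c - 1)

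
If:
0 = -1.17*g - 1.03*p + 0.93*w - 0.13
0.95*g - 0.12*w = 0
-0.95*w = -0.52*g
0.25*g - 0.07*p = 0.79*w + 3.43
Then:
No Solution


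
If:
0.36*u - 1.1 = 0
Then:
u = 3.06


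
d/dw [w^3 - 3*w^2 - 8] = 3*w*(w - 2)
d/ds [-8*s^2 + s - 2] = 1 - 16*s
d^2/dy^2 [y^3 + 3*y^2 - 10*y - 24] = 6*y + 6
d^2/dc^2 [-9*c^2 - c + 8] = -18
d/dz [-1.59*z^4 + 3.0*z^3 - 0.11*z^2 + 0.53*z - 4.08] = -6.36*z^3 + 9.0*z^2 - 0.22*z + 0.53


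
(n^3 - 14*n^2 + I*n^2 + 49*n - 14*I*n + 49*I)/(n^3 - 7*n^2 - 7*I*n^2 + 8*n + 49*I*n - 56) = (n - 7)/(n - 8*I)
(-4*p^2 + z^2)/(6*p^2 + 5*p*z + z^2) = (-2*p + z)/(3*p + z)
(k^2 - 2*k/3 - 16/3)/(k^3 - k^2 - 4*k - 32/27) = 9*(k + 2)/(9*k^2 + 15*k + 4)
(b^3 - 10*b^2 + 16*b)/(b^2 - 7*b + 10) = b*(b - 8)/(b - 5)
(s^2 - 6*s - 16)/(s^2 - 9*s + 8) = (s + 2)/(s - 1)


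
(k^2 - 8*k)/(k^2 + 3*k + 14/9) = 9*k*(k - 8)/(9*k^2 + 27*k + 14)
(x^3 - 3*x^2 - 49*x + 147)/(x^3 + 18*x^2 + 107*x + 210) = (x^2 - 10*x + 21)/(x^2 + 11*x + 30)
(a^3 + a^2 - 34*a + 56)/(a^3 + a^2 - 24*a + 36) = (a^2 + 3*a - 28)/(a^2 + 3*a - 18)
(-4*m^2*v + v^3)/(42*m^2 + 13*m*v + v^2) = v*(-4*m^2 + v^2)/(42*m^2 + 13*m*v + v^2)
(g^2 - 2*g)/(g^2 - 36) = g*(g - 2)/(g^2 - 36)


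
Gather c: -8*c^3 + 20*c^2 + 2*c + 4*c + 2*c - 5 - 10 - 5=-8*c^3 + 20*c^2 + 8*c - 20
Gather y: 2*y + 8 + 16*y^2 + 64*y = 16*y^2 + 66*y + 8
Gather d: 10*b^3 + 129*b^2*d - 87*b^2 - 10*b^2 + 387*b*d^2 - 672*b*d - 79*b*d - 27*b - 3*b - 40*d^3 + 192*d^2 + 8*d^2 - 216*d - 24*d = 10*b^3 - 97*b^2 - 30*b - 40*d^3 + d^2*(387*b + 200) + d*(129*b^2 - 751*b - 240)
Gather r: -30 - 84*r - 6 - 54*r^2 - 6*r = -54*r^2 - 90*r - 36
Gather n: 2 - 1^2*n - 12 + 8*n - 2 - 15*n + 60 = 48 - 8*n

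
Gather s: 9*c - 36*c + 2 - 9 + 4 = -27*c - 3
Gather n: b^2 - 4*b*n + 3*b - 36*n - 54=b^2 + 3*b + n*(-4*b - 36) - 54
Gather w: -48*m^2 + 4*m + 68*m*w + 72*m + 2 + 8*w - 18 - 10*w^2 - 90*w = -48*m^2 + 76*m - 10*w^2 + w*(68*m - 82) - 16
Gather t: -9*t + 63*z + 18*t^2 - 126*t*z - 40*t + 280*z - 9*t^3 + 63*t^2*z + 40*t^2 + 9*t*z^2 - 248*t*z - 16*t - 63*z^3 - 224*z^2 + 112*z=-9*t^3 + t^2*(63*z + 58) + t*(9*z^2 - 374*z - 65) - 63*z^3 - 224*z^2 + 455*z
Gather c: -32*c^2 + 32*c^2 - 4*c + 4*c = 0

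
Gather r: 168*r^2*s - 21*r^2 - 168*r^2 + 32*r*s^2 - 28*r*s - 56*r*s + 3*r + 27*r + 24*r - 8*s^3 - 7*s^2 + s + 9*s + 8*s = r^2*(168*s - 189) + r*(32*s^2 - 84*s + 54) - 8*s^3 - 7*s^2 + 18*s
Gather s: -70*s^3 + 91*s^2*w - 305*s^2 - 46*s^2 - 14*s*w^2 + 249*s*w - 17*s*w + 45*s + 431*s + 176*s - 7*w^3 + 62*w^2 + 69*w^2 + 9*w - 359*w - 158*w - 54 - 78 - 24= -70*s^3 + s^2*(91*w - 351) + s*(-14*w^2 + 232*w + 652) - 7*w^3 + 131*w^2 - 508*w - 156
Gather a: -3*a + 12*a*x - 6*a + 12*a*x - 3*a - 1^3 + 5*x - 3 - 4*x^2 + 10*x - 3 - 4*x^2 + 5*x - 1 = a*(24*x - 12) - 8*x^2 + 20*x - 8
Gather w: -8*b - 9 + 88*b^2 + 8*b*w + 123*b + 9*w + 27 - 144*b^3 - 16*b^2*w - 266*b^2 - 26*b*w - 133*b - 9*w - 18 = -144*b^3 - 178*b^2 - 18*b + w*(-16*b^2 - 18*b)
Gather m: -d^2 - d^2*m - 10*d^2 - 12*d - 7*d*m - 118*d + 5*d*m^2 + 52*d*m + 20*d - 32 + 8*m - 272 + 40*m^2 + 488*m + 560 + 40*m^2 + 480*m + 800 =-11*d^2 - 110*d + m^2*(5*d + 80) + m*(-d^2 + 45*d + 976) + 1056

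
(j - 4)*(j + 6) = j^2 + 2*j - 24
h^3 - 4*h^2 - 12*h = h*(h - 6)*(h + 2)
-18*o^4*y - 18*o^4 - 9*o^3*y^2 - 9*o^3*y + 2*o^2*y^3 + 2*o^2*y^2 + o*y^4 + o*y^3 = (-3*o + y)*(2*o + y)*(3*o + y)*(o*y + o)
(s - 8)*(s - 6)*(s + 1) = s^3 - 13*s^2 + 34*s + 48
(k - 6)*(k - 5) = k^2 - 11*k + 30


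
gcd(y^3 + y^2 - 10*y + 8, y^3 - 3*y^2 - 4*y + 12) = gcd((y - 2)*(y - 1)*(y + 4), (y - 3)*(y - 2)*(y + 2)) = y - 2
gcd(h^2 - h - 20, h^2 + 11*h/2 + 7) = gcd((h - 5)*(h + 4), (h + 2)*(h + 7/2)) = 1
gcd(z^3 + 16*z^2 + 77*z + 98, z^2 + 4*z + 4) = z + 2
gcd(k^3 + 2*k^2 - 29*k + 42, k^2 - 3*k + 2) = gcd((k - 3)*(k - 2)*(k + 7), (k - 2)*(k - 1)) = k - 2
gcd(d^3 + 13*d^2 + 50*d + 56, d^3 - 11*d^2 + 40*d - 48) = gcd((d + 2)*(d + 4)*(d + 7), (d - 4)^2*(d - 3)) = 1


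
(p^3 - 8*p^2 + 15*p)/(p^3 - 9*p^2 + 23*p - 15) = p/(p - 1)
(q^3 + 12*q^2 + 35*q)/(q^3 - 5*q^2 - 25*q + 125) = q*(q + 7)/(q^2 - 10*q + 25)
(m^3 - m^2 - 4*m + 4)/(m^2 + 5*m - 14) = (m^2 + m - 2)/(m + 7)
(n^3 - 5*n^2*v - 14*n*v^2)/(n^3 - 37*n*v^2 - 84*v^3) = n*(n + 2*v)/(n^2 + 7*n*v + 12*v^2)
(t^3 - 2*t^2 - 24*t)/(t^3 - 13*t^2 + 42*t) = (t + 4)/(t - 7)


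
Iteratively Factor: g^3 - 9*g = (g + 3)*(g^2 - 3*g) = (g - 3)*(g + 3)*(g)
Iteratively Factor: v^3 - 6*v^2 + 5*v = (v)*(v^2 - 6*v + 5) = v*(v - 5)*(v - 1)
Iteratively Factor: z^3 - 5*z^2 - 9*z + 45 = (z - 3)*(z^2 - 2*z - 15) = (z - 5)*(z - 3)*(z + 3)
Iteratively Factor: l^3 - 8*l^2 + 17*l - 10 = (l - 2)*(l^2 - 6*l + 5) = (l - 2)*(l - 1)*(l - 5)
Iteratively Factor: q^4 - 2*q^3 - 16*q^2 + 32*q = (q + 4)*(q^3 - 6*q^2 + 8*q) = q*(q + 4)*(q^2 - 6*q + 8) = q*(q - 4)*(q + 4)*(q - 2)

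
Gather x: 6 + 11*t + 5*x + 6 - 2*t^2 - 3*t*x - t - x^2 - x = -2*t^2 + 10*t - x^2 + x*(4 - 3*t) + 12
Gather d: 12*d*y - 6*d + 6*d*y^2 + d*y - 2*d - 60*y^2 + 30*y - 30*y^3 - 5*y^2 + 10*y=d*(6*y^2 + 13*y - 8) - 30*y^3 - 65*y^2 + 40*y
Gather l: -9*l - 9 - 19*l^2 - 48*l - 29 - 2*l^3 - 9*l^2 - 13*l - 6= -2*l^3 - 28*l^2 - 70*l - 44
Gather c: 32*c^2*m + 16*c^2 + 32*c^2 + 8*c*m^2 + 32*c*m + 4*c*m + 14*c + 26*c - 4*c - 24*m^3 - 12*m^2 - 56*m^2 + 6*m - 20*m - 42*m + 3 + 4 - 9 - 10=c^2*(32*m + 48) + c*(8*m^2 + 36*m + 36) - 24*m^3 - 68*m^2 - 56*m - 12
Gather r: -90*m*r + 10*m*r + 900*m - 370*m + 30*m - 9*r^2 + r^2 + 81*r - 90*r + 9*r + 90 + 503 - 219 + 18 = -80*m*r + 560*m - 8*r^2 + 392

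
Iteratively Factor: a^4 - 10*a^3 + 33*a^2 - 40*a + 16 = (a - 1)*(a^3 - 9*a^2 + 24*a - 16) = (a - 1)^2*(a^2 - 8*a + 16) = (a - 4)*(a - 1)^2*(a - 4)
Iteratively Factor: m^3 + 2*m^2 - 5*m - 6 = (m + 3)*(m^2 - m - 2) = (m + 1)*(m + 3)*(m - 2)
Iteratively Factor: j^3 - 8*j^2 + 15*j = (j - 5)*(j^2 - 3*j) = j*(j - 5)*(j - 3)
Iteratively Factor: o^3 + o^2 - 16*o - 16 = (o + 1)*(o^2 - 16) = (o - 4)*(o + 1)*(o + 4)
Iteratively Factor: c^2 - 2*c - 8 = (c + 2)*(c - 4)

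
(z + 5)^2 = z^2 + 10*z + 25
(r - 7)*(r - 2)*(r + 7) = r^3 - 2*r^2 - 49*r + 98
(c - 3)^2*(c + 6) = c^3 - 27*c + 54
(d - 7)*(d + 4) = d^2 - 3*d - 28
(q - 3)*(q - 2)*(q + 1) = q^3 - 4*q^2 + q + 6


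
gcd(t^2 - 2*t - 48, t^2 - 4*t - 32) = t - 8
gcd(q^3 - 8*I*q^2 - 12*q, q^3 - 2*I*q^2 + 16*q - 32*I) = q - 2*I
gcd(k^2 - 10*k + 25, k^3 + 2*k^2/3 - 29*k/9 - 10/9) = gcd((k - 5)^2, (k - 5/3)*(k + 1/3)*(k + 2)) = 1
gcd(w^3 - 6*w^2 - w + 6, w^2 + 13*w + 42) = 1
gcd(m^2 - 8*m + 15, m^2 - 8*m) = 1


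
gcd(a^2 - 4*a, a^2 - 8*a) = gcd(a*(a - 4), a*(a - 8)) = a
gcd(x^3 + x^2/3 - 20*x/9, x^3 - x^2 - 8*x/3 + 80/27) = x^2 + x/3 - 20/9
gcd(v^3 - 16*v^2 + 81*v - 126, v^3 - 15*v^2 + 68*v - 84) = v^2 - 13*v + 42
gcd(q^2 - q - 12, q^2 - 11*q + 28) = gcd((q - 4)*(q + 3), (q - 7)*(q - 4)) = q - 4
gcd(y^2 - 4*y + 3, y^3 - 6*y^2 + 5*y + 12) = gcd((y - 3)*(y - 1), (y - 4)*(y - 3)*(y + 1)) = y - 3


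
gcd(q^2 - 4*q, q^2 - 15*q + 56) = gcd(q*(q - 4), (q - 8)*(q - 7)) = 1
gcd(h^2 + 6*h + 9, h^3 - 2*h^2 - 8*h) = 1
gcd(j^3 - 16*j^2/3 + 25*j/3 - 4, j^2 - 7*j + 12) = j - 3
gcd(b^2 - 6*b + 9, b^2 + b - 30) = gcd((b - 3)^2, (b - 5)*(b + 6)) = 1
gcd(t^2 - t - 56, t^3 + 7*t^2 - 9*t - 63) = t + 7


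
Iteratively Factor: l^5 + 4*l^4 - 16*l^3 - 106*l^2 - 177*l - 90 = (l + 3)*(l^4 + l^3 - 19*l^2 - 49*l - 30) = (l + 1)*(l + 3)*(l^3 - 19*l - 30) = (l - 5)*(l + 1)*(l + 3)*(l^2 + 5*l + 6) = (l - 5)*(l + 1)*(l + 3)^2*(l + 2)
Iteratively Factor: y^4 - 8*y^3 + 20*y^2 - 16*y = (y - 4)*(y^3 - 4*y^2 + 4*y) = (y - 4)*(y - 2)*(y^2 - 2*y) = (y - 4)*(y - 2)^2*(y)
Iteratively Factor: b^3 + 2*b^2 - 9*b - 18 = (b + 3)*(b^2 - b - 6) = (b - 3)*(b + 3)*(b + 2)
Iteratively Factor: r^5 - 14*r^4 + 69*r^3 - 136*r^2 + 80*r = (r)*(r^4 - 14*r^3 + 69*r^2 - 136*r + 80) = r*(r - 1)*(r^3 - 13*r^2 + 56*r - 80) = r*(r - 4)*(r - 1)*(r^2 - 9*r + 20) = r*(r - 5)*(r - 4)*(r - 1)*(r - 4)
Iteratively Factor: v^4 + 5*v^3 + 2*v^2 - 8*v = (v + 2)*(v^3 + 3*v^2 - 4*v) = (v + 2)*(v + 4)*(v^2 - v) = (v - 1)*(v + 2)*(v + 4)*(v)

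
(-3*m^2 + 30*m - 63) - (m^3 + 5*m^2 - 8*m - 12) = -m^3 - 8*m^2 + 38*m - 51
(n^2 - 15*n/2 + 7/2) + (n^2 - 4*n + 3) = 2*n^2 - 23*n/2 + 13/2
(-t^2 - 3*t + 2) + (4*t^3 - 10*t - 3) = 4*t^3 - t^2 - 13*t - 1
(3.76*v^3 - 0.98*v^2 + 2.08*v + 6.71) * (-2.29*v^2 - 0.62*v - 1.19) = -8.6104*v^5 - 0.0869999999999997*v^4 - 8.63*v^3 - 15.4893*v^2 - 6.6354*v - 7.9849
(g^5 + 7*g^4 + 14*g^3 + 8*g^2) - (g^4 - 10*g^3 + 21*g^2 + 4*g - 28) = g^5 + 6*g^4 + 24*g^3 - 13*g^2 - 4*g + 28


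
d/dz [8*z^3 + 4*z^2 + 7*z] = 24*z^2 + 8*z + 7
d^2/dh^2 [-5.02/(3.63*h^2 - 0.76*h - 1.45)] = (-132.296076*h^2 + 27.698352*h + 5.02*(7.26*h - 0.76)*(14.52*h - 1.52) + 52.84554)/(-3.63*h^2 + 0.76*h + 1.45)^3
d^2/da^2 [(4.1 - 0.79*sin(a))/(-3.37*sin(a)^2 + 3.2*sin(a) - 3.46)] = (-8.971951*sin(a)^5 + 177.7338*sin(a)^4 - 59.42995*sin(a)^3 - 437.3699*sin(a)^2 + 245.954688*sin(a) + 29.1394)/(38.272753*sin(a)^6 - 109.02624*sin(a)^5 + 221.411022*sin(a)^4 - 256.64384*sin(a)^3 + 227.324076*sin(a)^2 - 114.92736*sin(a) + 41.421736)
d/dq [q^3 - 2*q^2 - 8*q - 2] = 3*q^2 - 4*q - 8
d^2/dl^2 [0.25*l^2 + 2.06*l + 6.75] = 0.500000000000000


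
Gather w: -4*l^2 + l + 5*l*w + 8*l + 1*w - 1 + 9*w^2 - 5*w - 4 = -4*l^2 + 9*l + 9*w^2 + w*(5*l - 4) - 5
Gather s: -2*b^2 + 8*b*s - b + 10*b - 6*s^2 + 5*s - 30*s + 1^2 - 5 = -2*b^2 + 9*b - 6*s^2 + s*(8*b - 25) - 4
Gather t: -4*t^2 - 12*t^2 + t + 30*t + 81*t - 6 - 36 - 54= -16*t^2 + 112*t - 96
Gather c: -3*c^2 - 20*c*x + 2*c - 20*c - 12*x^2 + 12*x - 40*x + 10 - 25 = -3*c^2 + c*(-20*x - 18) - 12*x^2 - 28*x - 15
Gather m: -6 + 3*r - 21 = 3*r - 27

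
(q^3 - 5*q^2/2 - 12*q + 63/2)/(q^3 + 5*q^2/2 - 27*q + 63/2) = (2*q^2 + q - 21)/(2*q^2 + 11*q - 21)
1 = 1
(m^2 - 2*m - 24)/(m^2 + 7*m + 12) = (m - 6)/(m + 3)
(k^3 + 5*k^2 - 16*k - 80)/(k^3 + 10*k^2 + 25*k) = (k^2 - 16)/(k*(k + 5))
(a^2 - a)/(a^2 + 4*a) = (a - 1)/(a + 4)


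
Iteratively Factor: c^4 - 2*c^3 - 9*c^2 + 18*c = (c - 3)*(c^3 + c^2 - 6*c) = (c - 3)*(c + 3)*(c^2 - 2*c) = (c - 3)*(c - 2)*(c + 3)*(c)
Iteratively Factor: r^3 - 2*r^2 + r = (r - 1)*(r^2 - r) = (r - 1)^2*(r)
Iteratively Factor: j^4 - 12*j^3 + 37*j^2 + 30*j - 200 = (j - 5)*(j^3 - 7*j^2 + 2*j + 40) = (j - 5)*(j + 2)*(j^2 - 9*j + 20) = (j - 5)^2*(j + 2)*(j - 4)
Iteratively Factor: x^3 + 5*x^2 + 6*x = (x + 2)*(x^2 + 3*x) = x*(x + 2)*(x + 3)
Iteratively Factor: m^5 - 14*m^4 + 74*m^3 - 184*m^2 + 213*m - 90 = (m - 5)*(m^4 - 9*m^3 + 29*m^2 - 39*m + 18) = (m - 5)*(m - 3)*(m^3 - 6*m^2 + 11*m - 6) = (m - 5)*(m - 3)*(m - 2)*(m^2 - 4*m + 3) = (m - 5)*(m - 3)^2*(m - 2)*(m - 1)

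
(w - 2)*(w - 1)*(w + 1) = w^3 - 2*w^2 - w + 2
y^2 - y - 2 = (y - 2)*(y + 1)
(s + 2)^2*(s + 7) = s^3 + 11*s^2 + 32*s + 28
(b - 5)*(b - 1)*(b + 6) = b^3 - 31*b + 30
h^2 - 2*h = h*(h - 2)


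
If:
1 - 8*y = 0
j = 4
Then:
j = 4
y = 1/8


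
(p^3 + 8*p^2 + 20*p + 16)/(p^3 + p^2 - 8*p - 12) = (p + 4)/(p - 3)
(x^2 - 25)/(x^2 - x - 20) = (x + 5)/(x + 4)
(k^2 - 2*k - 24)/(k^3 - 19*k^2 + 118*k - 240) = (k + 4)/(k^2 - 13*k + 40)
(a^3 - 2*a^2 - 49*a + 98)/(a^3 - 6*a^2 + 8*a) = (a^2 - 49)/(a*(a - 4))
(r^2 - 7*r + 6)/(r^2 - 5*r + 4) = (r - 6)/(r - 4)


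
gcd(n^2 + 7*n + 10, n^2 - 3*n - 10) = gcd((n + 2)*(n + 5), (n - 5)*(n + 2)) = n + 2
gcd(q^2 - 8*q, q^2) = q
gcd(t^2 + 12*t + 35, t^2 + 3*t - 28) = t + 7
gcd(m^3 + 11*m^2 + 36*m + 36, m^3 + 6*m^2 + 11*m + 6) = m^2 + 5*m + 6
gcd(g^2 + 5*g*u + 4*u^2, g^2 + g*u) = g + u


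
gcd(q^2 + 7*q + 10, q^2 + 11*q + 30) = q + 5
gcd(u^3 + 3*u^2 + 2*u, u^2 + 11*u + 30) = 1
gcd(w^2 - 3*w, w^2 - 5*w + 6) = w - 3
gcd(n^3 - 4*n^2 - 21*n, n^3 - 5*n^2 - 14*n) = n^2 - 7*n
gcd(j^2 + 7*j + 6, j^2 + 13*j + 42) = j + 6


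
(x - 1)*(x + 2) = x^2 + x - 2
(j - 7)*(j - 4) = j^2 - 11*j + 28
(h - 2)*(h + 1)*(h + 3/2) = h^3 + h^2/2 - 7*h/2 - 3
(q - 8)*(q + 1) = q^2 - 7*q - 8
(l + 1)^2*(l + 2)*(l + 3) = l^4 + 7*l^3 + 17*l^2 + 17*l + 6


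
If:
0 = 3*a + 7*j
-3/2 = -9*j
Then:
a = -7/18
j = 1/6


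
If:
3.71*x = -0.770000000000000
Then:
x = -0.21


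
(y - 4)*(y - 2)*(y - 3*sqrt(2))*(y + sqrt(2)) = y^4 - 6*y^3 - 2*sqrt(2)*y^3 + 2*y^2 + 12*sqrt(2)*y^2 - 16*sqrt(2)*y + 36*y - 48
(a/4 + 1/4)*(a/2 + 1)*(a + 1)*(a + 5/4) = a^4/8 + 21*a^3/32 + 5*a^2/4 + 33*a/32 + 5/16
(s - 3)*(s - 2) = s^2 - 5*s + 6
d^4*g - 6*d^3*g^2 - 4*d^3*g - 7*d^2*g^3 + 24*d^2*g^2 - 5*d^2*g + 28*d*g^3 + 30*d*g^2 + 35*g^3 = (d - 5)*(d - 7*g)*(d + g)*(d*g + g)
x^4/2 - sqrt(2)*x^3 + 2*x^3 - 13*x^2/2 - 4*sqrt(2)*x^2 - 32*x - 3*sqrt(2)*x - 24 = (x/2 + sqrt(2))*(x + 1)*(x + 3)*(x - 4*sqrt(2))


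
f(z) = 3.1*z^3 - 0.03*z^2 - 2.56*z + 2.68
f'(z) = 9.3*z^2 - 0.06*z - 2.56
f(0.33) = 1.94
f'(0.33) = -1.57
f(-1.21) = 0.24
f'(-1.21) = 11.13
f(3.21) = 96.69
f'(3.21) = 93.08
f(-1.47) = -3.47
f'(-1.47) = 17.62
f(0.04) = 2.58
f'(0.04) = -2.55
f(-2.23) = -26.14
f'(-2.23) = 43.82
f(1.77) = 15.25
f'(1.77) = 26.47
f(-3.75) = -151.62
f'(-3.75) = 128.45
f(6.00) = 655.84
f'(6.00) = 331.88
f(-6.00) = -652.64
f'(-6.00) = 332.60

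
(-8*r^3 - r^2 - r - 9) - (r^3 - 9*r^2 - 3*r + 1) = -9*r^3 + 8*r^2 + 2*r - 10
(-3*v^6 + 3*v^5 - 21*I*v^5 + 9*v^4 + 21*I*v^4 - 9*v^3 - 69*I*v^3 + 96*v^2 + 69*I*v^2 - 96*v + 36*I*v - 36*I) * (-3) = 9*v^6 - 9*v^5 + 63*I*v^5 - 27*v^4 - 63*I*v^4 + 27*v^3 + 207*I*v^3 - 288*v^2 - 207*I*v^2 + 288*v - 108*I*v + 108*I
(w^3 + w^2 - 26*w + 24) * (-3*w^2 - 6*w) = -3*w^5 - 9*w^4 + 72*w^3 + 84*w^2 - 144*w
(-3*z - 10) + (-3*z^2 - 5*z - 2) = -3*z^2 - 8*z - 12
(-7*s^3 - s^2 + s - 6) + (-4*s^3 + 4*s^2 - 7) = -11*s^3 + 3*s^2 + s - 13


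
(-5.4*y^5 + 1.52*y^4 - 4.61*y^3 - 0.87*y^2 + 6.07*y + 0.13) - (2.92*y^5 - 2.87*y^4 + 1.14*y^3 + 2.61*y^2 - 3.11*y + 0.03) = -8.32*y^5 + 4.39*y^4 - 5.75*y^3 - 3.48*y^2 + 9.18*y + 0.1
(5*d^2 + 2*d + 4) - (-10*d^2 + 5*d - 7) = 15*d^2 - 3*d + 11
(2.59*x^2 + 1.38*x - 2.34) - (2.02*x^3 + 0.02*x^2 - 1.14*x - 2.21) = -2.02*x^3 + 2.57*x^2 + 2.52*x - 0.13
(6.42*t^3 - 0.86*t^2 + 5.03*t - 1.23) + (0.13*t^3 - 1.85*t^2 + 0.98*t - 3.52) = 6.55*t^3 - 2.71*t^2 + 6.01*t - 4.75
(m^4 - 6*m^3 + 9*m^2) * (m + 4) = m^5 - 2*m^4 - 15*m^3 + 36*m^2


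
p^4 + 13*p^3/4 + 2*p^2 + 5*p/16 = p*(p + 1/4)*(p + 1/2)*(p + 5/2)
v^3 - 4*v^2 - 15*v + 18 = (v - 6)*(v - 1)*(v + 3)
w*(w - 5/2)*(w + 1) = w^3 - 3*w^2/2 - 5*w/2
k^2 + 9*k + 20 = (k + 4)*(k + 5)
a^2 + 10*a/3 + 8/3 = (a + 4/3)*(a + 2)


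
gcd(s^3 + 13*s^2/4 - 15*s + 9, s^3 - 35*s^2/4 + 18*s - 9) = s^2 - 11*s/4 + 3/2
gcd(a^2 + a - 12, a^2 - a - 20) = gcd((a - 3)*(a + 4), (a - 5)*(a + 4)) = a + 4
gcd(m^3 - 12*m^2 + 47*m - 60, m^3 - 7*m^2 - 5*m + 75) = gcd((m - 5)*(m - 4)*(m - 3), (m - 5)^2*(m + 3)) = m - 5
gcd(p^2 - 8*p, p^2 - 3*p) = p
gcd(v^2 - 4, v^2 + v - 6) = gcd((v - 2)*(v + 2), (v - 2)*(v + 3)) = v - 2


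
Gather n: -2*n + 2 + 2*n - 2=0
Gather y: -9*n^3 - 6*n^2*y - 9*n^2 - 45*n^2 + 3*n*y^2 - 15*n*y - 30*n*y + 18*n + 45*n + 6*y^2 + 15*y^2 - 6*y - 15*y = -9*n^3 - 54*n^2 + 63*n + y^2*(3*n + 21) + y*(-6*n^2 - 45*n - 21)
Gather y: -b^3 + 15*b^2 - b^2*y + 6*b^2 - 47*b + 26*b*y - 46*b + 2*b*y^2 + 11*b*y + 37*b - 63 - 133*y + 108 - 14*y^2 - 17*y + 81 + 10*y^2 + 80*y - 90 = -b^3 + 21*b^2 - 56*b + y^2*(2*b - 4) + y*(-b^2 + 37*b - 70) + 36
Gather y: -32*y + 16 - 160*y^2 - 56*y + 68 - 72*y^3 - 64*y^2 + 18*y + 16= -72*y^3 - 224*y^2 - 70*y + 100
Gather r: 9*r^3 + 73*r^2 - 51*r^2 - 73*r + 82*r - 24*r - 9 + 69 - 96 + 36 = 9*r^3 + 22*r^2 - 15*r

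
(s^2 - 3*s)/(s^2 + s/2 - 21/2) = 2*s/(2*s + 7)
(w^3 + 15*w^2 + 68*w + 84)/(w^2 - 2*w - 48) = (w^2 + 9*w + 14)/(w - 8)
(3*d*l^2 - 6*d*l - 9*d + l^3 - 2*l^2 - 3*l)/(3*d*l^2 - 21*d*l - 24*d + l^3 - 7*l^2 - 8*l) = (l - 3)/(l - 8)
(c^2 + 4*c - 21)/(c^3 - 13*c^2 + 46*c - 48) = (c + 7)/(c^2 - 10*c + 16)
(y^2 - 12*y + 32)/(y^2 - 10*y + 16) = (y - 4)/(y - 2)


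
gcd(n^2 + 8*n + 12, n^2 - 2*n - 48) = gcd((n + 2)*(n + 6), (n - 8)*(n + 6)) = n + 6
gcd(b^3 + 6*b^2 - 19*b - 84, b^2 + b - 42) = b + 7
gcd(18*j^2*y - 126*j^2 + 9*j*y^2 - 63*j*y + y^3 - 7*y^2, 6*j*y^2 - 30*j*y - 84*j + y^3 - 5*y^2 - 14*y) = 6*j*y - 42*j + y^2 - 7*y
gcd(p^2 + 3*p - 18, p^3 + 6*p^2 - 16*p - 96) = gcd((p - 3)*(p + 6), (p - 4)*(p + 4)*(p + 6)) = p + 6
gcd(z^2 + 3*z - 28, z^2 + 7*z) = z + 7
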